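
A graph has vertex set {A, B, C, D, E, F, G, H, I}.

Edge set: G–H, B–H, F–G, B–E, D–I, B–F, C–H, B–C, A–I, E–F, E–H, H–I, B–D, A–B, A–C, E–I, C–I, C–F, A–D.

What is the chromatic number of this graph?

3

B, E, F are mutually adjacent, so at least 3 colors are needed.
3 colors suffice: color red → {B, G, I}; color blue → {A, F, H}; color green → {C, D, E}. Each edge has distinct colors on its endpoints.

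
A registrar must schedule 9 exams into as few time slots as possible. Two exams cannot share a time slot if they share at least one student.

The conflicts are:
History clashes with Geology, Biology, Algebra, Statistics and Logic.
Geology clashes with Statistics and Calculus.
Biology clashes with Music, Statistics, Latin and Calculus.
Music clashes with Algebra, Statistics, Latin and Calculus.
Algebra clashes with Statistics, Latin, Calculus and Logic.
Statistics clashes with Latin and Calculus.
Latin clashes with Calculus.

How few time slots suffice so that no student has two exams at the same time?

Music, Algebra, Statistics, Latin, Calculus pairwise conflict, so at least 5 time slots are needed.
5 time slots suffice: time slot 1 → {Statistics, Logic}; time slot 2 → {Geology, Biology, Algebra}; time slot 3 → {History, Calculus}; time slot 4 → {Music}; time slot 5 → {Latin}. No two conflicting exams share a time slot.

5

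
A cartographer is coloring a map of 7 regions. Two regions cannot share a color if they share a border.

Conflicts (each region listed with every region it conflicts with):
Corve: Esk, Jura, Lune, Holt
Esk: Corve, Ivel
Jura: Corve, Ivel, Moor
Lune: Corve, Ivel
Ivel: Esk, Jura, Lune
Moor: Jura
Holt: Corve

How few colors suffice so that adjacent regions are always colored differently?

2

Corve and Lune conflict, so at least 2 colors are needed.
2 colors suffice: color 1 → {Corve, Ivel, Moor}; color 2 → {Esk, Jura, Lune, Holt}. No two conflicting regions share a color.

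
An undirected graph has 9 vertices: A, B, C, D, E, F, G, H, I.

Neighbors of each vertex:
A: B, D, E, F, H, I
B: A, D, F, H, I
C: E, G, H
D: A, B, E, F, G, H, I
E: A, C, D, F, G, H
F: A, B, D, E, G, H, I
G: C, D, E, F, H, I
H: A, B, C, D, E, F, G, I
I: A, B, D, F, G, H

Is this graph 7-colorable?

Yes

The chromatic number is 6. A, B, D, F, H, I form a clique, so at least 6 colors are needed.
A valid assignment using 6 colors: A=5, B=6, C=2, D=2, E=4, F=3, G=5, H=1, I=4.
Since 7 ≥ 6, a proper 7-coloring certainly exists.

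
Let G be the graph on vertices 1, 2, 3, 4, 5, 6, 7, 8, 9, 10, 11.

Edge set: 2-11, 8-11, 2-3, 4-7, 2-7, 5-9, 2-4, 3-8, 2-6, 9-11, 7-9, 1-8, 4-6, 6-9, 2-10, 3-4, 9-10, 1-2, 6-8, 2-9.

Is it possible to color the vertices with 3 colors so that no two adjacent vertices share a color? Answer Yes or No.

The chromatic number is 3. 2, 9, 10 are mutually adjacent, so at least 3 colors are needed.
3 colors suffice: color red → {2, 5, 8}; color blue → {1, 4, 9}; color green → {3, 6, 7, 10, 11}.
That is already a proper 3-coloring.

Yes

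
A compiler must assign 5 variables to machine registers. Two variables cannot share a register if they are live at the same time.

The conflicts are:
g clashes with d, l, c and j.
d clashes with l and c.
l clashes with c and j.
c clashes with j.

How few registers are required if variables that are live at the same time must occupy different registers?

4

g, d, l, c pairwise conflict, so at least 4 registers are needed.
4 registers suffice: register 1 → {g}; register 2 → {l}; register 3 → {c}; register 4 → {d, j}. No two conflicting variables share a register.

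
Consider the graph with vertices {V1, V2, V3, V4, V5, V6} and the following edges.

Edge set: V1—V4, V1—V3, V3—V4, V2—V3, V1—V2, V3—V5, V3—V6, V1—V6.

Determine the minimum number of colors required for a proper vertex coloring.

V1, V2, V3 are pairwise adjacent, so at least 3 colors are needed.
3 colors suffice: color R → {V3}; color B → {V1, V5}; color G → {V2, V4, V6}. No two adjacent vertices share a color.

3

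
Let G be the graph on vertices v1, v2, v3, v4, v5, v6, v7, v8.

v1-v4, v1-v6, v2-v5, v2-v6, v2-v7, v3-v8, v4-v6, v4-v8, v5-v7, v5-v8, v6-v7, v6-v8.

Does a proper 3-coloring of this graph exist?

The chromatic number is 3. v2, v6, v7 are pairwise adjacent, so at least 3 colors are needed.
3 colors suffice: v1=2, v2=2, v3=1, v4=3, v5=1, v6=1, v7=3, v8=2.
That is already a proper 3-coloring.

Yes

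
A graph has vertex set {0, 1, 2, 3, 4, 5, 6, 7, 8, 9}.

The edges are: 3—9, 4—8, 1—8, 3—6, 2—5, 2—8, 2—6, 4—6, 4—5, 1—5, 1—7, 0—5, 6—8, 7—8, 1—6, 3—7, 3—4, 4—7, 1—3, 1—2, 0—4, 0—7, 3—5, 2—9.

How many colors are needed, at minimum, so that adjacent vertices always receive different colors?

1, 2, 6, 8 are mutually adjacent (a clique of size 4), so at least 4 colors are needed.
A valid assignment using 4 colors: 0=red, 1=blue, 2=yellow, 3=red, 4=blue, 5=green, 6=green, 7=green, 8=red, 9=blue. Every edge joins two different colors.

4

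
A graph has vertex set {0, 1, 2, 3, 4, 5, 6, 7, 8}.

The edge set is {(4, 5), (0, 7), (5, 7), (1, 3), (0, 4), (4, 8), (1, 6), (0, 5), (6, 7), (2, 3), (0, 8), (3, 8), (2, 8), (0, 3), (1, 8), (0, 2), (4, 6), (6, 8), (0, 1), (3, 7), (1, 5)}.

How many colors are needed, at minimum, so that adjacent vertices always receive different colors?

0, 1, 3, 8 are mutually adjacent (a clique of size 4), so at least 4 colors are needed.
A valid assignment using 4 colors: 0=red, 1=yellow, 2=yellow, 3=green, 4=green, 5=blue, 6=red, 7=yellow, 8=blue. No two adjacent vertices share a color.

4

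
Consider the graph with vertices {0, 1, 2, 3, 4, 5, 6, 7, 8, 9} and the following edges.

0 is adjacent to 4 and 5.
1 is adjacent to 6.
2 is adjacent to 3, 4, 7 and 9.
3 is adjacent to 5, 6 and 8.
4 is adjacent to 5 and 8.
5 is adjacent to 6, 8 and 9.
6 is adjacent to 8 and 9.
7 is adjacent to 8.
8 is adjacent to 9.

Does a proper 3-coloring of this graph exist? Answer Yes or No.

No

3, 5, 6, 8 form a clique, so at least 4 colors are needed.
So 3 colors are not enough.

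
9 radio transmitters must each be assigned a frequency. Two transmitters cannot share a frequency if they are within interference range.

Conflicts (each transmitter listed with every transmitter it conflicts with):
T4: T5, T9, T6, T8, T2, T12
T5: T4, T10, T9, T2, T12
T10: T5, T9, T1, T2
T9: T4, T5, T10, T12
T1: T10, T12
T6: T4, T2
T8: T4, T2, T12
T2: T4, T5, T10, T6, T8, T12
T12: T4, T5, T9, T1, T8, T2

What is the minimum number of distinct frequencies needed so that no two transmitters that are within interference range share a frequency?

T4, T5, T9, T12 pairwise conflict, so at least 4 frequencies are needed.
Using 4 frequencies: T4=1, T5=4, T10=1, T9=3, T1=3, T6=2, T8=4, T2=3, T12=2. Each listed conflict is separated.

4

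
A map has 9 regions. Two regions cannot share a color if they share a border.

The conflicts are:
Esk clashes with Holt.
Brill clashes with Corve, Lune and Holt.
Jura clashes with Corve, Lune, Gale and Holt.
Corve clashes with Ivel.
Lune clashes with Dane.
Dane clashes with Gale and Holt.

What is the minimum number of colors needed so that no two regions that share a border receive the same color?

2

Jura and Lune conflict, so at least 2 colors are needed.
A valid assignment using 2 colors: Esk=1, Brill=1, Jura=1, Corve=2, Ivel=1, Lune=2, Dane=1, Gale=2, Holt=2. Each listed conflict is separated.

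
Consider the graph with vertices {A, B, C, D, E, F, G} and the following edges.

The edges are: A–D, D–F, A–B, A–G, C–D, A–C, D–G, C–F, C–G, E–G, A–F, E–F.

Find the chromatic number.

A, C, D, F form a clique, so at least 4 colors are needed.
4 colors suffice: color red → {A, E}; color blue → {B, F, G}; color green → {C}; color yellow → {D}. Each edge has distinct colors on its endpoints.

4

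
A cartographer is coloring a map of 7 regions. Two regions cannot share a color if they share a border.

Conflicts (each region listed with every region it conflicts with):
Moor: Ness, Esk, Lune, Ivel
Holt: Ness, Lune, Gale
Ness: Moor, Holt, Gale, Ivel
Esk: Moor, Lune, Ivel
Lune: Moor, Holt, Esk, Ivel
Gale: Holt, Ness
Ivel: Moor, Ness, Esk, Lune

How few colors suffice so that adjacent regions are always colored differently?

Moor, Esk, Lune, Ivel all conflict with each other, so at least 4 colors are needed.
4 colors suffice: color 1 → {Holt, Ivel}; color 2 → {Ness, Lune}; color 3 → {Moor, Gale}; color 4 → {Esk}. No two conflicting regions share a color.

4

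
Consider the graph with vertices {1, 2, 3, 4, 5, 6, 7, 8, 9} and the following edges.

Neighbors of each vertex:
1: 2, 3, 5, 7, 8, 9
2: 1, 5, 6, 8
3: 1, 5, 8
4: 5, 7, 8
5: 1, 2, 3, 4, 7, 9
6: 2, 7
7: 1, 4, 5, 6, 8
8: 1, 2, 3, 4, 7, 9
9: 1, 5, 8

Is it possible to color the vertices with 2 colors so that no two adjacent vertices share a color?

4, 5, 7 form a triangle, so at least 3 colors are needed.
So 2 colors are not enough.

No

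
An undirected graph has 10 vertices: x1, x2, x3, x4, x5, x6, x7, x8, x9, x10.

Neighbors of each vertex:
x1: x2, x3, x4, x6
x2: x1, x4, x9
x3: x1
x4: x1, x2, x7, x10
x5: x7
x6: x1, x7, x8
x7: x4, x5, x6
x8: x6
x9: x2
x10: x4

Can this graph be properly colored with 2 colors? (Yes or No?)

No

x1, x2, x4 are pairwise adjacent, so at least 3 colors are needed.
So 2 colors are not enough.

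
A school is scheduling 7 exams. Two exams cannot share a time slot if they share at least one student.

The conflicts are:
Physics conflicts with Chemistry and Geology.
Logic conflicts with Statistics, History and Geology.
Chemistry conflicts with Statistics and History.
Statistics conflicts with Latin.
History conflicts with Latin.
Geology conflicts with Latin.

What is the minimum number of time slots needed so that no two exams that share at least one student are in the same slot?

The cycle Geology-Logic-History-Chemistry-Physics-Geology has odd length 5, so it cannot be 2-colored; at least 3 time slots are needed.
3 time slots suffice: Physics=3, Logic=2, Chemistry=2, Statistics=1, History=1, Geology=1, Latin=2. No two conflicting exams share a time slot.

3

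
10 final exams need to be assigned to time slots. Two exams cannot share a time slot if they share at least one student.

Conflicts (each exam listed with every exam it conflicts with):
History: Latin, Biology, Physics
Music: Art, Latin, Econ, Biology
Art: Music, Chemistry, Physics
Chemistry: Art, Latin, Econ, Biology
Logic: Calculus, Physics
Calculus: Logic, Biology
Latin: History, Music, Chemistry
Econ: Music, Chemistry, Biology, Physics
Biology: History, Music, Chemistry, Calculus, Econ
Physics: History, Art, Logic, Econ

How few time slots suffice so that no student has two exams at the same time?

3

Music, Econ, Biology all conflict with each other, so at least 3 time slots are needed.
3 time slots suffice: time slot 1 → {Latin, Biology, Physics}; time slot 2 → {History, Music, Chemistry, Calculus}; time slot 3 → {Art, Logic, Econ}. Every pair that conflicts lands in different time slots.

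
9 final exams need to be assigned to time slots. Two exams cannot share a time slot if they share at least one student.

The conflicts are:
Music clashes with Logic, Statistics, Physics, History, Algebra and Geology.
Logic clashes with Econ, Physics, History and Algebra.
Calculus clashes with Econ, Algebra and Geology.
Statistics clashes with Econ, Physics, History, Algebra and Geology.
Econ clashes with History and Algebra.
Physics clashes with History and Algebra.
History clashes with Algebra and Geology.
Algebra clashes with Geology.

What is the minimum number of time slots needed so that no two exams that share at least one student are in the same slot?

5

Music, Statistics, Physics, History, Algebra all conflict with each other, so at least 5 time slots are needed.
5 time slots suffice: time slot 1 → {Algebra}; time slot 2 → {Calculus, History}; time slot 3 → {Logic, Statistics}; time slot 4 → {Music, Econ}; time slot 5 → {Physics, Geology}. Each listed conflict is separated.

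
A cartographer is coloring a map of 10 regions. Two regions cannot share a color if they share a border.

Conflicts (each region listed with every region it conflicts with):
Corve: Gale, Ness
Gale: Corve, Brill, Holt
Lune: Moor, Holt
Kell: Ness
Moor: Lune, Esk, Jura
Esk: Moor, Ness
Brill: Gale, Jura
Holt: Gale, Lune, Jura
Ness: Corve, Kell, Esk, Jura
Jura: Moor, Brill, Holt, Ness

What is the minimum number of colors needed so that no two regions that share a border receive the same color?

3

The cycle Corve-Ness-Jura-Holt-Gale-Corve has odd length 5, so it cannot be 2-colored; at least 3 colors are needed.
3 colors suffice: color 1 → {Gale, Lune, Kell, Esk, Jura}; color 2 → {Moor, Brill, Holt, Ness}; color 3 → {Corve}. No two conflicting regions share a color.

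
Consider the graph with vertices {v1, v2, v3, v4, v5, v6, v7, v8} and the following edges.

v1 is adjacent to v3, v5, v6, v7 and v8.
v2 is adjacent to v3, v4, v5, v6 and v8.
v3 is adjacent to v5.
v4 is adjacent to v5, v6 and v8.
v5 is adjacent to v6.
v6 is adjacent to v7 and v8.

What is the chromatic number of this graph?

4

v2, v4, v5, v6 form a clique, so at least 4 colors are needed.
4 colors suffice: color 1 → {v3, v6}; color 2 → {v1, v2}; color 3 → {v5, v7, v8}; color 4 → {v4}. No two adjacent vertices share a color.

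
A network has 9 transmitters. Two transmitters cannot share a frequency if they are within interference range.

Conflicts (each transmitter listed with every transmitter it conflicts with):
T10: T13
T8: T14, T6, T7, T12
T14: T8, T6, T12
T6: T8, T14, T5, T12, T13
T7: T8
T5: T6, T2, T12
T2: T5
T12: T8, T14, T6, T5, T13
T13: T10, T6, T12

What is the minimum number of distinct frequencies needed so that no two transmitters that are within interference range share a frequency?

4

T8, T14, T6, T12 pairwise conflict, so at least 4 frequencies are needed.
4 frequencies suffice: frequency 1 → {T10, T7, T2, T12}; frequency 2 → {T6}; frequency 3 → {T8, T5, T13}; frequency 4 → {T14}. Every pair that conflicts lands in different frequencies.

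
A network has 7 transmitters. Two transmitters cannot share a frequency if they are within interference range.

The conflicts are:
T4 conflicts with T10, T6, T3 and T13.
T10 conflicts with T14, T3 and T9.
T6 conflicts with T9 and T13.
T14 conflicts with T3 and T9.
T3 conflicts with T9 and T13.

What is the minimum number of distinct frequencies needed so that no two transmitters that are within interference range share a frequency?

4

T10, T14, T3, T9 pairwise conflict, so at least 4 frequencies are needed.
4 frequencies suffice: frequency 1 → {T6, T3}; frequency 2 → {T10, T13}; frequency 3 → {T4, T9}; frequency 4 → {T14}. Each listed conflict is separated.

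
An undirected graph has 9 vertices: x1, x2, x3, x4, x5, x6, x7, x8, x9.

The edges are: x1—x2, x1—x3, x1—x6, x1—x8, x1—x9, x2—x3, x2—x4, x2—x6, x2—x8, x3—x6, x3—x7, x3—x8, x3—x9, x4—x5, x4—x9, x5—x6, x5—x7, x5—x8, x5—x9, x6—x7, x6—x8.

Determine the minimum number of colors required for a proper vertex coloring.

x1, x2, x3, x6, x8 are pairwise adjacent (a clique of size 5), so at least 5 colors are needed.
One proper 5-coloring: x1=4, x2=5, x3=1, x4=3, x5=1, x6=2, x7=3, x8=3, x9=2. Each edge has distinct colors on its endpoints.

5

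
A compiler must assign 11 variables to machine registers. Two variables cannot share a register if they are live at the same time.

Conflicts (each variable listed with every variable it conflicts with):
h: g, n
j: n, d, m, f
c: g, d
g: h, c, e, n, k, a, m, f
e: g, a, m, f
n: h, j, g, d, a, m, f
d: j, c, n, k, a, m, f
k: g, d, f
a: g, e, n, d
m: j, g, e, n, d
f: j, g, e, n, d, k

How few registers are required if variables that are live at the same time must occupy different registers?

j, n, d, m all conflict with each other, so at least 4 registers are needed.
Using 4 registers: h=3, j=4, c=2, g=1, e=2, n=2, d=1, k=2, a=3, m=3, f=3. Each listed conflict is separated.

4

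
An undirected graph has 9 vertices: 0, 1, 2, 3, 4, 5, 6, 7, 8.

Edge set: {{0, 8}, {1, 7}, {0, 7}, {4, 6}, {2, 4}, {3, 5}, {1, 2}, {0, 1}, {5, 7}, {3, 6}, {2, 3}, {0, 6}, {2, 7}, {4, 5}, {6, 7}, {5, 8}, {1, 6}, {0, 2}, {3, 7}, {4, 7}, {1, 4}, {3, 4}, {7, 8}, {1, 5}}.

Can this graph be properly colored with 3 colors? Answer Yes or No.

No

1, 2, 4, 7 form a clique, so at least 4 colors are needed.
So 3 colors are not enough.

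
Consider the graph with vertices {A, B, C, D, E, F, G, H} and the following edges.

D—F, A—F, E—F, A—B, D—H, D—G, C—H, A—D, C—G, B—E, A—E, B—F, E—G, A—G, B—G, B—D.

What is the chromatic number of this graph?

4

A, B, D, F are pairwise adjacent (a clique of size 4), so at least 4 colors are needed.
A valid assignment using 4 colors: A=3, B=2, C=1, D=1, E=1, F=4, G=4, H=2. No two adjacent vertices share a color.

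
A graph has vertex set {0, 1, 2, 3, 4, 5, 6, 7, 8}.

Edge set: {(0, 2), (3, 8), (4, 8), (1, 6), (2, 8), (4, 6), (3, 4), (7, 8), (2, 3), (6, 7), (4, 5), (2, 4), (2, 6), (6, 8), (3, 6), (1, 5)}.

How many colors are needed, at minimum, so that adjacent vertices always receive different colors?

5

2, 3, 4, 6, 8 form a clique, so at least 5 colors are needed.
5 colors suffice: color red → {0, 5, 6}; color blue → {1, 8}; color green → {4, 7}; color yellow → {2}; color purple → {3}. Every edge joins two different colors.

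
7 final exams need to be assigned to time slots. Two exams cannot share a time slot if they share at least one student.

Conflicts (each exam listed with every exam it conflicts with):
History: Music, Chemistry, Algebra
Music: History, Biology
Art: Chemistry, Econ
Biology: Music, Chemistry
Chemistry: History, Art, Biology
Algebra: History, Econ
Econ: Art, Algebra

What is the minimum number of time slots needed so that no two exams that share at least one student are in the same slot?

3

The cycle Art-Chemistry-History-Algebra-Econ-Art has odd length 5, so it cannot be 2-colored; at least 3 time slots are needed.
3 time slots suffice: time slot 1 → {History, Biology, Econ}; time slot 2 → {Music, Chemistry, Algebra}; time slot 3 → {Art}. No two conflicting exams share a time slot.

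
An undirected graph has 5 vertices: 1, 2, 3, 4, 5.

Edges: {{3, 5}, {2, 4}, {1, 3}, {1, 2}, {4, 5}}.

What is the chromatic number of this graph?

The cycle 4-5-3-1-2-4 has odd length 5, so it cannot be 2-colored; at least 3 colors are needed.
A valid assignment using 3 colors: 1=c, 2=b, 3=a, 4=a, 5=b. No two adjacent vertices share a color.

3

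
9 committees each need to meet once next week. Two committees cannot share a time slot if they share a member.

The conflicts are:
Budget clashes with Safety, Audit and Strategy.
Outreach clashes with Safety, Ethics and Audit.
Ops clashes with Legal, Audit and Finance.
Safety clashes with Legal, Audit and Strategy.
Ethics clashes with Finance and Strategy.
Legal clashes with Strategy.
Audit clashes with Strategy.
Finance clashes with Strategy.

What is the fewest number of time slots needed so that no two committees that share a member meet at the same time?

4

Budget, Safety, Audit, Strategy all conflict with each other, so at least 4 time slots are needed.
4 time slots suffice: time slot 1 → {Outreach, Ops, Strategy}; time slot 2 → {Safety, Finance}; time slot 3 → {Ethics, Legal, Audit}; time slot 4 → {Budget}. Every pair that conflicts lands in different time slots.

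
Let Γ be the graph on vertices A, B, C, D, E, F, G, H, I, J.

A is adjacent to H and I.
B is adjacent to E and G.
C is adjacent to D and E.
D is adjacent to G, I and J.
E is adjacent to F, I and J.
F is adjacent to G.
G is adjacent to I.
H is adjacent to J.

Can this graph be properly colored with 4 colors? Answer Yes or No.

Yes

The chromatic number is 3. D, G, I are mutually adjacent, so at least 3 colors are needed.
3 colors suffice: color 1 → {A, E, G}; color 2 → {B, D, F, H}; color 3 → {C, I, J}.
Since 4 ≥ 3, a proper 4-coloring certainly exists.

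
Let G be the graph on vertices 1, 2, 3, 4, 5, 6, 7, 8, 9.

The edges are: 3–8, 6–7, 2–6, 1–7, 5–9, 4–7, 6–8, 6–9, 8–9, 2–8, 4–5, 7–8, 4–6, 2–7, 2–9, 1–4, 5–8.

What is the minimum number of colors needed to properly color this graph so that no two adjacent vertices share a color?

4

2, 6, 7, 8 form a clique, so at least 4 colors are needed.
4 colors suffice: color red → {4, 8}; color blue → {3, 7, 9}; color green → {1, 5, 6}; color yellow → {2}. No two adjacent vertices share a color.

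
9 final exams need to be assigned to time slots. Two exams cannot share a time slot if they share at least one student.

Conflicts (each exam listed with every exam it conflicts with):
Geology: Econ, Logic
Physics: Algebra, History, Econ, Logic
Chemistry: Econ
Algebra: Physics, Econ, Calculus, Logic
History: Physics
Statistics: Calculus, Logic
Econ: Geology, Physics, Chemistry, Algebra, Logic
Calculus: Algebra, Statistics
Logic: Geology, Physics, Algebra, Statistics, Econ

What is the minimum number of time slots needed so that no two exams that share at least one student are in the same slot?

Physics, Algebra, Econ, Logic pairwise conflict, so at least 4 time slots are needed.
A valid assignment using 4 time slots: Geology=3, Physics=3, Chemistry=1, Algebra=4, History=1, Statistics=2, Econ=2, Calculus=1, Logic=1. No two conflicting exams share a time slot.

4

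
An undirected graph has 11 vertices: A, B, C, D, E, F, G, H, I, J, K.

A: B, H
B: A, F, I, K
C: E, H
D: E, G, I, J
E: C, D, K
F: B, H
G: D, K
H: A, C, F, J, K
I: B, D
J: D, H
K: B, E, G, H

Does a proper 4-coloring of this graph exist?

The chromatic number is 3. The cycle I-B-K-E-D-I has odd length 5, so it cannot be 2-colored; at least 3 colors are needed.
3 colors suffice: color 1 → {B, D, H}; color 2 → {A, C, F, I, J, K}; color 3 → {E, G}.
Since 4 ≥ 3, a proper 4-coloring certainly exists.

Yes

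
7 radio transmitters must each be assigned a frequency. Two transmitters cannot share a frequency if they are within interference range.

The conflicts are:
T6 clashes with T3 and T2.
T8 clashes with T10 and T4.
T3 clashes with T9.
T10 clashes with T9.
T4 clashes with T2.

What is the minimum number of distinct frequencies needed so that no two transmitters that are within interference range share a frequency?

The cycle T10-T9-T3-T6-T2-T4-T8-T10 has odd length 7, so it cannot be 2-colored; at least 3 frequencies are needed.
3 frequencies suffice: frequency 1 → {T6, T9, T4}; frequency 2 → {T3, T10, T2}; frequency 3 → {T8}. Every pair that conflicts lands in different frequencies.

3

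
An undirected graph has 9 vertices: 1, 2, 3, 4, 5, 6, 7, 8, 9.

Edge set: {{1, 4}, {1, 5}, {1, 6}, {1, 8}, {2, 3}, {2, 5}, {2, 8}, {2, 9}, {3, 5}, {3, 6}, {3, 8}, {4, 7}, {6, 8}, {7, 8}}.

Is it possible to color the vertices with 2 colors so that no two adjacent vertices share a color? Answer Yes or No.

No

1, 6, 8 are mutually adjacent, so at least 3 colors are needed.
So 2 colors are not enough.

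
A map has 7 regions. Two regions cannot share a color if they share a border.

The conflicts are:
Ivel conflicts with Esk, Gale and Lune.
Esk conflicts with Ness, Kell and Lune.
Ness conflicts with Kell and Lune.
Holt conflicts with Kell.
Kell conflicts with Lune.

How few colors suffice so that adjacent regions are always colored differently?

4

Esk, Ness, Kell, Lune pairwise conflict, so at least 4 colors are needed.
One proper 4-coloring: Ivel=1, Esk=3, Ness=4, Gale=2, Holt=2, Kell=1, Lune=2. Every pair that conflicts lands in different colors.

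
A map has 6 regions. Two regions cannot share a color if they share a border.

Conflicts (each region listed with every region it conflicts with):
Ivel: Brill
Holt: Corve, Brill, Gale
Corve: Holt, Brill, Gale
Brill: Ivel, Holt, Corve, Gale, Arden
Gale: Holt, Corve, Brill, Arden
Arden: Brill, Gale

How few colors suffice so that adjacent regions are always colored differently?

Holt, Corve, Brill, Gale all conflict with each other, so at least 4 colors are needed.
One proper 4-coloring: Ivel=2, Holt=3, Corve=4, Brill=1, Gale=2, Arden=3. No two conflicting regions share a color.

4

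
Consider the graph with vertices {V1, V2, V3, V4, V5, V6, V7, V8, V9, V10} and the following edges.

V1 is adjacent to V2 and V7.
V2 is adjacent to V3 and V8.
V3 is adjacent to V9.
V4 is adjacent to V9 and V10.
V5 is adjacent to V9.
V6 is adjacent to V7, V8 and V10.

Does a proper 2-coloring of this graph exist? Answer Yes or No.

The cycle V8-V2-V1-V7-V6-V8 has odd length 5, so it cannot be 2-colored; at least 3 colors are needed.
So 2 colors are not enough.

No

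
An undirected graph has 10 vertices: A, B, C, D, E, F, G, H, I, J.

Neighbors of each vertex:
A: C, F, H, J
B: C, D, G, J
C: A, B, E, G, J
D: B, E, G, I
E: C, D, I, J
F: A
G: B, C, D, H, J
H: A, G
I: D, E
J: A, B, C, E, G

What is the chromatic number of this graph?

B, C, G, J form a clique, so at least 4 colors are needed.
4 colors suffice: color red → {A, E, G}; color blue → {D, F, H, J}; color green → {C, I}; color yellow → {B}. Each edge has distinct colors on its endpoints.

4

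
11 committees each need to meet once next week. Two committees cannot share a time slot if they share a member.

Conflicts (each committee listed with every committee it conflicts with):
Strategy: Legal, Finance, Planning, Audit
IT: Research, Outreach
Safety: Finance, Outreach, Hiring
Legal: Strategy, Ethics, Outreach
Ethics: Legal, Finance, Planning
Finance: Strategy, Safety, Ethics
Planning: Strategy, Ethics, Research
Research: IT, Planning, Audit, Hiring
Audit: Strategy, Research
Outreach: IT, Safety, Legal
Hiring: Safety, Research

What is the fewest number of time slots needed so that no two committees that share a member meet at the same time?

The cycle Safety-Hiring-Research-IT-Outreach-Safety has odd length 5, so it cannot be 2-colored; at least 3 time slots are needed.
Using 3 time slots: Strategy=1, IT=2, Safety=3, Legal=2, Ethics=1, Finance=2, Planning=2, Research=1, Audit=2, Outreach=1, Hiring=2. Every pair that conflicts lands in different time slots.

3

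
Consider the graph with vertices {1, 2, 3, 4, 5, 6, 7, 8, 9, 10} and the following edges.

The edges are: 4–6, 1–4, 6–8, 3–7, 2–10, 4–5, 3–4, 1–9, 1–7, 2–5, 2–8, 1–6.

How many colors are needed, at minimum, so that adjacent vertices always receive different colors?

1, 4, 6 form a triangle, so at least 3 colors are needed.
3 colors suffice: 1=b, 2=a, 3=b, 4=a, 5=b, 6=c, 7=a, 8=b, 9=a, 10=b. Every edge joins two different colors.

3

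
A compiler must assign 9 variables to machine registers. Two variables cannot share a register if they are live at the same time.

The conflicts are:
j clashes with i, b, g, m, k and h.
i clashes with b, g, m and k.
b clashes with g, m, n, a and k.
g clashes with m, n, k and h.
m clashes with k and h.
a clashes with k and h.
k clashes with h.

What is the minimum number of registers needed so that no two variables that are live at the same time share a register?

6

j, i, b, g, m, k all conflict with each other, so at least 6 registers are needed.
6 registers suffice: register 1 → {g, a}; register 2 → {b, h}; register 3 → {n, k}; register 4 → {m}; register 5 → {j}; register 6 → {i}. No two conflicting variables share a register.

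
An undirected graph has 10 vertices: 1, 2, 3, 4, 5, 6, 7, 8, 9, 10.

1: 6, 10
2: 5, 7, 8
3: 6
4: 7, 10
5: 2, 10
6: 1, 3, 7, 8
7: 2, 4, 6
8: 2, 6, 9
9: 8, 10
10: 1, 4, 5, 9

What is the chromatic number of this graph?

3

The cycle 4-10-1-6-7-4 has odd length 5, so it cannot be 2-colored; at least 3 colors are needed.
One proper 3-coloring: 1=b, 2=a, 3=b, 4=c, 5=b, 6=a, 7=b, 8=b, 9=c, 10=a. Each edge has distinct colors on its endpoints.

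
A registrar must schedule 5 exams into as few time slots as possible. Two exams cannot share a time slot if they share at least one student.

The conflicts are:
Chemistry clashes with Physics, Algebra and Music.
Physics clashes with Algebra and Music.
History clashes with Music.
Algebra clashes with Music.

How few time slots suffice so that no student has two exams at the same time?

4

Chemistry, Physics, Algebra, Music pairwise conflict, so at least 4 time slots are needed.
4 time slots suffice: time slot 1 → {Music}; time slot 2 → {History, Algebra}; time slot 3 → {Chemistry}; time slot 4 → {Physics}. No two conflicting exams share a time slot.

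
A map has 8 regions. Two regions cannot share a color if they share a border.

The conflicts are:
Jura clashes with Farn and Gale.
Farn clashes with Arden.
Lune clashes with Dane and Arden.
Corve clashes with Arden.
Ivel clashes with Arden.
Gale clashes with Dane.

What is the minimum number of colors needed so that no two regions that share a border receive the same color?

2

Corve and Arden conflict, so at least 2 colors are needed.
A valid assignment using 2 colors: Jura=1, Farn=2, Lune=2, Corve=2, Ivel=2, Gale=2, Dane=1, Arden=1. No two conflicting regions share a color.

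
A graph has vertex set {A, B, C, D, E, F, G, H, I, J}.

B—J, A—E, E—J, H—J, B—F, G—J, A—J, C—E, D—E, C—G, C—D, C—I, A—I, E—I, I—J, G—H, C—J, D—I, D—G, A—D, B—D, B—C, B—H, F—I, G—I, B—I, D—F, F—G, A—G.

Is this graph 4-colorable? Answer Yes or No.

The chromatic number is 4. D, F, G, I are pairwise adjacent (a clique of size 4), so at least 4 colors are needed.
4 colors suffice: color red → {H, I}; color blue → {B, E, G}; color green → {D, J}; color yellow → {A, C, F}.
That is already a proper 4-coloring.

Yes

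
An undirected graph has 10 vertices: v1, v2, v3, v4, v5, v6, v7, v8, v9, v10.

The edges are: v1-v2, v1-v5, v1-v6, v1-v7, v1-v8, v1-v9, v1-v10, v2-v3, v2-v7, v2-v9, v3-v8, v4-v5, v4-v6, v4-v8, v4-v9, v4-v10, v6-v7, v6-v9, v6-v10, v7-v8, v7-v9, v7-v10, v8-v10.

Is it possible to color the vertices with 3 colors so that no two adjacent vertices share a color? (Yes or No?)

No

v1, v2, v7, v9 form a clique, so at least 4 colors are needed.
So 3 colors are not enough.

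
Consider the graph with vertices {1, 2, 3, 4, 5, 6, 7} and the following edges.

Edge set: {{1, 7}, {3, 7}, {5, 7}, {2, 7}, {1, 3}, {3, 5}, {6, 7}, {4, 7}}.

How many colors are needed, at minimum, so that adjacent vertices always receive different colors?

1, 3, 7 are pairwise adjacent, so at least 3 colors are needed.
3 colors suffice: color a → {7}; color b → {2, 3, 4, 6}; color c → {1, 5}. Each edge has distinct colors on its endpoints.

3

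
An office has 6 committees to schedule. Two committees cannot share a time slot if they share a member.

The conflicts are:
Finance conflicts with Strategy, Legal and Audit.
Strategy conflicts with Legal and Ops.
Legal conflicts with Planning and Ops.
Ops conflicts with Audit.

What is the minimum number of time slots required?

3

Finance, Strategy, Legal all conflict with each other, so at least 3 time slots are needed.
3 time slots suffice: time slot 1 → {Legal, Audit}; time slot 2 → {Finance, Planning, Ops}; time slot 3 → {Strategy}. Every pair that conflicts lands in different time slots.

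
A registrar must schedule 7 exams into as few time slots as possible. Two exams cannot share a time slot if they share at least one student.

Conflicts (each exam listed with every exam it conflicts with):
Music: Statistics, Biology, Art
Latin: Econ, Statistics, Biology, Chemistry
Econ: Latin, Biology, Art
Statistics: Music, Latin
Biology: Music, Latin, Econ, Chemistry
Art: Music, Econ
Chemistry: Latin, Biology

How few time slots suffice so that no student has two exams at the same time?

Latin, Econ, Biology all conflict with each other, so at least 3 time slots are needed.
3 time slots suffice: time slot 1 → {Statistics, Biology, Art}; time slot 2 → {Music, Latin}; time slot 3 → {Econ, Chemistry}. Every pair that conflicts lands in different time slots.

3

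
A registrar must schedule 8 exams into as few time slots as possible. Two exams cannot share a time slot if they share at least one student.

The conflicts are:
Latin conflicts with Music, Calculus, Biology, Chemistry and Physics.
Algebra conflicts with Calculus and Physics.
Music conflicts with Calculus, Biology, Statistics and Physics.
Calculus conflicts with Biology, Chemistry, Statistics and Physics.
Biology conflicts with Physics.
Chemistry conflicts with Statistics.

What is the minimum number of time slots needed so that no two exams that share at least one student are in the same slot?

Latin, Music, Calculus, Biology, Physics all conflict with each other, so at least 5 time slots are needed.
5 time slots suffice: Latin=4, Algebra=2, Music=2, Calculus=1, Biology=5, Chemistry=2, Statistics=3, Physics=3. Each listed conflict is separated.

5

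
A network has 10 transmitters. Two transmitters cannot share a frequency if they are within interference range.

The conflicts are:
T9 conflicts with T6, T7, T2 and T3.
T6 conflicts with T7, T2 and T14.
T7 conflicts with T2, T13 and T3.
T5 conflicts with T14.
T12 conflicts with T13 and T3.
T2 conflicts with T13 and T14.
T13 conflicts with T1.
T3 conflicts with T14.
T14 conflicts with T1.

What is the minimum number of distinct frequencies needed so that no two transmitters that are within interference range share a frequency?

4

T9, T6, T7, T2 are mutually in conflict, so at least 4 frequencies are needed.
4 frequencies suffice: frequency 1 → {T7, T12, T14}; frequency 2 → {T5, T2, T3, T1}; frequency 3 → {T9, T13}; frequency 4 → {T6}. Each listed conflict is separated.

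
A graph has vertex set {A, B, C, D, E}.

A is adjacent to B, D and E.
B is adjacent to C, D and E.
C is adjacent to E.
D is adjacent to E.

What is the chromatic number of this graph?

4

A, B, D, E form a clique, so at least 4 colors are needed.
4 colors suffice: A=yellow, B=blue, C=green, D=green, E=red. Each edge has distinct colors on its endpoints.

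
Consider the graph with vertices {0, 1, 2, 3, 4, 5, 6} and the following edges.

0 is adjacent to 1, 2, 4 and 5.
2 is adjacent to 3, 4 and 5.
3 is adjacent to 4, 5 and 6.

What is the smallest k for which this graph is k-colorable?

3

0, 2, 4 are mutually adjacent, so at least 3 colors are needed.
3 colors suffice: 0=a, 1=b, 2=b, 3=a, 4=c, 5=c, 6=b. Each edge has distinct colors on its endpoints.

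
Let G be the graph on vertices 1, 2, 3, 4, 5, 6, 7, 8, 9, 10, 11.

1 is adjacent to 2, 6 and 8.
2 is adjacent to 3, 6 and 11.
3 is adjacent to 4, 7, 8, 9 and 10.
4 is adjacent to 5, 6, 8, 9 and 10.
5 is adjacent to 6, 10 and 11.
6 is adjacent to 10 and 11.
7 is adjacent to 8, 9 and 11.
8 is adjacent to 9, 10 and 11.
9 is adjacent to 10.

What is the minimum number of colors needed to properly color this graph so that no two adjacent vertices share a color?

3, 4, 8, 9, 10 are pairwise adjacent (a clique of size 5), so at least 5 colors are needed.
One proper 5-coloring: 1=blue, 2=green, 3=blue, 4=green, 5=purple, 6=red, 7=green, 8=red, 9=purple, 10=yellow, 11=blue. Every edge joins two different colors.

5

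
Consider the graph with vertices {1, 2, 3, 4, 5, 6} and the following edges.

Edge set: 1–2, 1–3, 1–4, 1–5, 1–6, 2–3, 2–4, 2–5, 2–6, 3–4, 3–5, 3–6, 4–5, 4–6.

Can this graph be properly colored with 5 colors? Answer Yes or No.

The chromatic number is 5. 1, 2, 3, 4, 5 form a clique, so at least 5 colors are needed.
5 colors suffice: color a → {2}; color b → {4}; color c → {1}; color d → {3}; color e → {5, 6}.
That is already a proper 5-coloring.

Yes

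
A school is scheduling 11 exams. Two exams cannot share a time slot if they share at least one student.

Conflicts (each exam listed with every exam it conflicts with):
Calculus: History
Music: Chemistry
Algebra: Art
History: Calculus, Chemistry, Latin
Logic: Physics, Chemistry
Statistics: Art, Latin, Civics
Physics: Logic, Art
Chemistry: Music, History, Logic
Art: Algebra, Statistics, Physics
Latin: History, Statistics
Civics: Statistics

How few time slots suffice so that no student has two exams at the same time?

The cycle Logic-Physics-Art-Statistics-Latin-History-Chemistry-Logic has odd length 7, so it cannot be 2-colored; at least 3 time slots are needed.
3 time slots suffice: time slot 1 → {Calculus, Algebra, Statistics, Physics, Chemistry}; time slot 2 → {Music, History, Logic, Art, Civics}; time slot 3 → {Latin}. Every pair that conflicts lands in different time slots.

3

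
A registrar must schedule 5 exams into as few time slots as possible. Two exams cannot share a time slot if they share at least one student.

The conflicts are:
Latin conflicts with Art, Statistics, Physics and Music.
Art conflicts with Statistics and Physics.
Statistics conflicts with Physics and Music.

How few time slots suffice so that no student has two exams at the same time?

4

Latin, Art, Statistics, Physics all conflict with each other, so at least 4 time slots are needed.
Using 4 time slots: Latin=2, Art=3, Statistics=1, Physics=4, Music=3. Every pair that conflicts lands in different time slots.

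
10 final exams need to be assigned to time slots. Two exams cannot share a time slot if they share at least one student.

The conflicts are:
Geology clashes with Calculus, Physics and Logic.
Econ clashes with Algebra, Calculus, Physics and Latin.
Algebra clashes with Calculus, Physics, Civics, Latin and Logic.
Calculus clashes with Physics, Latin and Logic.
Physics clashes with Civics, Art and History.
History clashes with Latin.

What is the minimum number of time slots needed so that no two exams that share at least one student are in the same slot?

Econ, Algebra, Calculus, Physics pairwise conflict, so at least 4 time slots are needed.
4 time slots suffice: Geology=2, Econ=4, Algebra=2, Calculus=3, Physics=1, Civics=3, Art=2, History=2, Latin=1, Logic=1. Every pair that conflicts lands in different time slots.

4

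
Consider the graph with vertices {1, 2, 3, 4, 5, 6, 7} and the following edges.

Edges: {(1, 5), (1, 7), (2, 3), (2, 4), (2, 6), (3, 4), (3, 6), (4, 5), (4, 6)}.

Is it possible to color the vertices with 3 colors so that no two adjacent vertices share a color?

2, 3, 4, 6 are pairwise adjacent (a clique of size 4), so at least 4 colors are needed.
So 3 colors are not enough.

No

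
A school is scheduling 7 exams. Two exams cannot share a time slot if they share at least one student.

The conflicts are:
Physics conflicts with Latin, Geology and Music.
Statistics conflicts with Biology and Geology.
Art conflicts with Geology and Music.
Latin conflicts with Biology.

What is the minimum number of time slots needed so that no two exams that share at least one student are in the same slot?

3

The cycle Geology-Physics-Latin-Biology-Statistics-Geology has odd length 5, so it cannot be 2-colored; at least 3 time slots are needed.
3 time slots suffice: time slot 1 → {Physics, Statistics, Art}; time slot 2 → {Latin, Geology, Music}; time slot 3 → {Biology}. Every pair that conflicts lands in different time slots.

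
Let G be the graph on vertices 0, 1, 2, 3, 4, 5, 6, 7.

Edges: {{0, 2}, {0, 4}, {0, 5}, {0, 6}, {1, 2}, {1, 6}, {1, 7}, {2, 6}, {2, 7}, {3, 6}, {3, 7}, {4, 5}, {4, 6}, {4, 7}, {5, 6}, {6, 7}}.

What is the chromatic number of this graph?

4

1, 2, 6, 7 are pairwise adjacent (a clique of size 4), so at least 4 colors are needed.
4 colors suffice: 0=b, 1=d, 2=c, 3=c, 4=c, 5=d, 6=a, 7=b. No two adjacent vertices share a color.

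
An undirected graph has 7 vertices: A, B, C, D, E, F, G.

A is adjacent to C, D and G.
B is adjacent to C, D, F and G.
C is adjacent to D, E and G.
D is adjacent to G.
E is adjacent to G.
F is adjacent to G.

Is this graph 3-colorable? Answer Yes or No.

No

A, C, D, G are pairwise adjacent (a clique of size 4), so at least 4 colors are needed.
So 3 colors are not enough.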